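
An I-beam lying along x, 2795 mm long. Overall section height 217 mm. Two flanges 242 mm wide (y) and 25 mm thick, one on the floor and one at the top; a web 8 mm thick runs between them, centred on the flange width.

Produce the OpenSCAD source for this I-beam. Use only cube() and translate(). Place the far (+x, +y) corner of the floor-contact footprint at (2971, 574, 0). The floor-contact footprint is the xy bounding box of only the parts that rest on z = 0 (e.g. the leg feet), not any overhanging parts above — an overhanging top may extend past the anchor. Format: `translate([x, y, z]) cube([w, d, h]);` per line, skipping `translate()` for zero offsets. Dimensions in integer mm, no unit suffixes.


translate([176, 332, 0]) cube([2795, 242, 25]);
translate([176, 449, 25]) cube([2795, 8, 167]);
translate([176, 332, 192]) cube([2795, 242, 25]);


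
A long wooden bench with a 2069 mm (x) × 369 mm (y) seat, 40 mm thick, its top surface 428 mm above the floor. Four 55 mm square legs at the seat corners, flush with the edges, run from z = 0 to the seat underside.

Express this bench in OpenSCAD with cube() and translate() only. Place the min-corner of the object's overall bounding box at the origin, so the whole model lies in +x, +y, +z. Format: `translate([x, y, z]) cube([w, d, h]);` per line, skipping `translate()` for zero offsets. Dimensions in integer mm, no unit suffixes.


translate([0, 0, 388]) cube([2069, 369, 40]);
cube([55, 55, 388]);
translate([0, 314, 0]) cube([55, 55, 388]);
translate([2014, 0, 0]) cube([55, 55, 388]);
translate([2014, 314, 0]) cube([55, 55, 388]);


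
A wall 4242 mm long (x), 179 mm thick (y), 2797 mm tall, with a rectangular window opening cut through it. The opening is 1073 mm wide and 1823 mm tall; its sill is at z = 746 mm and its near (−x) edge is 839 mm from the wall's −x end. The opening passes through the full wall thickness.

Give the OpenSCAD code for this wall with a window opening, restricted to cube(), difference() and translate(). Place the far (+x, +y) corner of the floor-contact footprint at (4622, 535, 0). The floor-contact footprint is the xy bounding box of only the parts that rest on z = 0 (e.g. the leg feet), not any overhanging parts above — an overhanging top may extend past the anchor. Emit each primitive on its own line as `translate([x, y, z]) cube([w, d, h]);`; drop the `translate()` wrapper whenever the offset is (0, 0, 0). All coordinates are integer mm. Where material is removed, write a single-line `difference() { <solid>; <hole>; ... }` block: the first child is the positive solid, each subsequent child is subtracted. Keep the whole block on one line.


difference() { translate([380, 356, 0]) cube([4242, 179, 2797]); translate([1219, 356, 746]) cube([1073, 179, 1823]); }


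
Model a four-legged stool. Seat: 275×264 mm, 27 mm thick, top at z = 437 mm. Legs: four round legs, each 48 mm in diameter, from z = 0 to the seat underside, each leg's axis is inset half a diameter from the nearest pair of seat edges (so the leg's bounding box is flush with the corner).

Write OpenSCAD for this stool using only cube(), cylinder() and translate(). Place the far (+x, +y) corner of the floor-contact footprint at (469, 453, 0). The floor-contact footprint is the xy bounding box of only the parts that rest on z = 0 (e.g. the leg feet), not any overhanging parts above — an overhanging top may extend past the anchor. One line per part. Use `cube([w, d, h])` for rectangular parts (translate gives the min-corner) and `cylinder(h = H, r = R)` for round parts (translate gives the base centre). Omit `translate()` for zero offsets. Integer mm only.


translate([194, 189, 410]) cube([275, 264, 27]);
translate([218, 213, 0]) cylinder(h = 410, r = 24);
translate([445, 213, 0]) cylinder(h = 410, r = 24);
translate([218, 429, 0]) cylinder(h = 410, r = 24);
translate([445, 429, 0]) cylinder(h = 410, r = 24);


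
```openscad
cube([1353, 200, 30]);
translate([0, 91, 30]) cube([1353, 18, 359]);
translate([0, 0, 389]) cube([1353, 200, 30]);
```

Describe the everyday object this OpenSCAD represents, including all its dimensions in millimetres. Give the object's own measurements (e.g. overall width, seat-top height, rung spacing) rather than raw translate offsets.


An I-beam lying along x, 1353 mm long. Overall section height 419 mm. Two flanges 200 mm wide (y) and 30 mm thick, one on the floor and one at the top; a web 18 mm thick runs between them, centred on the flange width.


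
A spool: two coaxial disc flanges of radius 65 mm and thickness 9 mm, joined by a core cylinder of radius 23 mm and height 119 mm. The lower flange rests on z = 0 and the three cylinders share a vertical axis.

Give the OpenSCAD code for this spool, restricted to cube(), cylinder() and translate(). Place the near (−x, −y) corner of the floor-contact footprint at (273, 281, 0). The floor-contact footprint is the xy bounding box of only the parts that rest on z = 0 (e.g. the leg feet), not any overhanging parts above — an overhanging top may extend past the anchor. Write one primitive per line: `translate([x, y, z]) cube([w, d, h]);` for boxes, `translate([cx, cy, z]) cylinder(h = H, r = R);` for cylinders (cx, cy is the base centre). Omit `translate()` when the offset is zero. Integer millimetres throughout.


translate([338, 346, 0]) cylinder(h = 9, r = 65);
translate([338, 346, 9]) cylinder(h = 119, r = 23);
translate([338, 346, 128]) cylinder(h = 9, r = 65);


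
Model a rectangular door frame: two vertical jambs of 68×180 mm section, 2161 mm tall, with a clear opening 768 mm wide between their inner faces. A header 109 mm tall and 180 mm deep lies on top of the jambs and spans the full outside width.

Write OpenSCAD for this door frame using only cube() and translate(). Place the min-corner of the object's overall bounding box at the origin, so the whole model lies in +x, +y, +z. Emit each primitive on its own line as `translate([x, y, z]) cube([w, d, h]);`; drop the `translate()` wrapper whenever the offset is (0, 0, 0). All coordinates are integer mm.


cube([68, 180, 2161]);
translate([836, 0, 0]) cube([68, 180, 2161]);
translate([0, 0, 2161]) cube([904, 180, 109]);


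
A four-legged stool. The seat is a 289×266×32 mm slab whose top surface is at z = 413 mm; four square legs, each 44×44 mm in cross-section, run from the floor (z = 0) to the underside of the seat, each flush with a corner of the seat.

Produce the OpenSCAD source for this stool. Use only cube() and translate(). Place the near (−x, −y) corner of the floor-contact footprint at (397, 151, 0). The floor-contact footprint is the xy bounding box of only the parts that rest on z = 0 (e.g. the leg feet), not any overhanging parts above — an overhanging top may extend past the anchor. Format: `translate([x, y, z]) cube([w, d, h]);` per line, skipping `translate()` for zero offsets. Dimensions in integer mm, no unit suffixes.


translate([397, 151, 381]) cube([289, 266, 32]);
translate([397, 151, 0]) cube([44, 44, 381]);
translate([642, 151, 0]) cube([44, 44, 381]);
translate([397, 373, 0]) cube([44, 44, 381]);
translate([642, 373, 0]) cube([44, 44, 381]);


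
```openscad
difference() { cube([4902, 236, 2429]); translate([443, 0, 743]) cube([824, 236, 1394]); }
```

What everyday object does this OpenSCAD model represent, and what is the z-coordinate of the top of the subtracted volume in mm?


A wall with a window opening. The window head height is 2137 mm.

A wall with a rectangular opening subtracted — a window. Sill at z = 743, opening 1394 mm tall, so the head is at 743 + 1394 = 2137 mm.


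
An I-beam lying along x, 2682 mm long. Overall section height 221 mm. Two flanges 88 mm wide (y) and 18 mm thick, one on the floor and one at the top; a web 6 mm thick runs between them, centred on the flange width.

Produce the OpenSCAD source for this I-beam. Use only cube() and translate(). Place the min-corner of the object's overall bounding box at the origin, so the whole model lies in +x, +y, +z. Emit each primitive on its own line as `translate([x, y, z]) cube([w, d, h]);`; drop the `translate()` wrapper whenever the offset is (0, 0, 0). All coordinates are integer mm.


cube([2682, 88, 18]);
translate([0, 41, 18]) cube([2682, 6, 185]);
translate([0, 0, 203]) cube([2682, 88, 18]);


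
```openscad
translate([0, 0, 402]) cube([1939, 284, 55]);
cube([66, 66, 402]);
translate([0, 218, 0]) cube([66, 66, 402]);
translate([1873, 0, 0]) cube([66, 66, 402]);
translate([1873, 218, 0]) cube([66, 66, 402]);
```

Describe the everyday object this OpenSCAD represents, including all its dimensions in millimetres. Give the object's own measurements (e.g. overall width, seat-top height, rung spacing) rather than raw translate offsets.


A long wooden bench with a 1939 mm (x) × 284 mm (y) seat, 55 mm thick, its top surface 457 mm above the floor. Four 66 mm square legs at the seat corners, flush with the edges, run from z = 0 to the seat underside.


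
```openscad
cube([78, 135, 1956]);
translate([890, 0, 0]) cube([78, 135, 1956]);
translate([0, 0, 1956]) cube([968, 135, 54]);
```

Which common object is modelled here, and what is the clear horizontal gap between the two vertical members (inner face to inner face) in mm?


A door frame. The clear opening width is 812 mm.

Two 1956 mm tall posts with a header on top — a door frame. The left jamb is 78 mm wide at x = 0; the right jamb starts at x = 890. The clear opening is 890 − 78 = 812 mm.


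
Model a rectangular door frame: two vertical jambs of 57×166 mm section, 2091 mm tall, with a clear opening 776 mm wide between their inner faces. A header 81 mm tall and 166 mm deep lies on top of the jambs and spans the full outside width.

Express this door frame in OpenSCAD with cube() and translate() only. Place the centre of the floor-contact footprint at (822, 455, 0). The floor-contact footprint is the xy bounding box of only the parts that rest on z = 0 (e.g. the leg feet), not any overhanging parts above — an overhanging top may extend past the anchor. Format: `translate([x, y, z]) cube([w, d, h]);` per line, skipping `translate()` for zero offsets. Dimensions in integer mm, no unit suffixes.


translate([377, 372, 0]) cube([57, 166, 2091]);
translate([1210, 372, 0]) cube([57, 166, 2091]);
translate([377, 372, 2091]) cube([890, 166, 81]);


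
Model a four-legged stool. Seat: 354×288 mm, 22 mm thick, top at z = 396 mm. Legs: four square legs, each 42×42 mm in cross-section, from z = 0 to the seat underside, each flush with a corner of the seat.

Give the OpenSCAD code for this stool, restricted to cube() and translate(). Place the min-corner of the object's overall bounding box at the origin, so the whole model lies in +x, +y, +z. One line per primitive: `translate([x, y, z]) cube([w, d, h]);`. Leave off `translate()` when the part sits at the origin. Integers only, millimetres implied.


// leg_h = 396 - 22 = 374
translate([0, 0, 374]) cube([354, 288, 22]);
cube([42, 42, 374]);
translate([312, 0, 0]) cube([42, 42, 374]);
translate([0, 246, 0]) cube([42, 42, 374]);
translate([312, 246, 0]) cube([42, 42, 374]);


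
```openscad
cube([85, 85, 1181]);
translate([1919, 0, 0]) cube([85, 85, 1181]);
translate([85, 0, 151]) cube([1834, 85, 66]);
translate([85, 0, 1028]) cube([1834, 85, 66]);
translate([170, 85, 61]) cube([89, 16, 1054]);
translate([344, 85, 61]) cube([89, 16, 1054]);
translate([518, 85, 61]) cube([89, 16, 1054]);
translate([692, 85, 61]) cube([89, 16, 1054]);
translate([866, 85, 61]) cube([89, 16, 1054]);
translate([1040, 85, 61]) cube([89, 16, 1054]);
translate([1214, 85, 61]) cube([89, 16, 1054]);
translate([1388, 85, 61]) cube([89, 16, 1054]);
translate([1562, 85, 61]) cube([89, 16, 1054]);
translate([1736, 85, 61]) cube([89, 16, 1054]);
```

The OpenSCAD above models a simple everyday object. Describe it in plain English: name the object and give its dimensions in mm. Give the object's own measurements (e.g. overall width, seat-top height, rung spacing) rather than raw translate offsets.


A fence section. Two 85×85 mm posts, 1181 mm tall, stand on the floor with a clear span of 1834 mm between their inner faces. Two horizontal rails of 85×66 mm section span the gap between the posts with their undersides at z = 151 mm and z = 1028 mm, flush with the posts' −y face. 10 pickets, each 89 mm wide, 16 mm thick and 1054 mm tall, are fixed to the +y face of the rails with their bottoms at z = 61 mm, spaced across the span with a 85 mm gap after the −x post and between neighbouring pickets, with 94 mm left before the +x post.


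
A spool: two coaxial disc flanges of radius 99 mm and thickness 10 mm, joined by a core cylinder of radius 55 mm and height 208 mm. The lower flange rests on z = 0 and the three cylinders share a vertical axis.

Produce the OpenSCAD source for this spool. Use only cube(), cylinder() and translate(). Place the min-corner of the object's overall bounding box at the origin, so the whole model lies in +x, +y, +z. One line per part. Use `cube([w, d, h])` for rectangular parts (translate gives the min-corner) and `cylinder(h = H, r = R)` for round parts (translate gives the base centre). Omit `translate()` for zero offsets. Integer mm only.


translate([99, 99, 0]) cylinder(h = 10, r = 99);
translate([99, 99, 10]) cylinder(h = 208, r = 55);
translate([99, 99, 218]) cylinder(h = 10, r = 99);


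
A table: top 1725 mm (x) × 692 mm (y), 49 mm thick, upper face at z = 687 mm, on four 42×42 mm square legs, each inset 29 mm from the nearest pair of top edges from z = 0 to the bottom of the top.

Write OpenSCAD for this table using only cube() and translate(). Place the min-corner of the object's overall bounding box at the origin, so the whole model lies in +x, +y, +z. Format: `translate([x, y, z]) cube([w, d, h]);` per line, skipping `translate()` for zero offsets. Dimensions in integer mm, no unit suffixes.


// leg_h = 687 - 49 = 638
translate([0, 0, 638]) cube([1725, 692, 49]);
translate([29, 29, 0]) cube([42, 42, 638]);
translate([1654, 29, 0]) cube([42, 42, 638]);
translate([29, 621, 0]) cube([42, 42, 638]);
translate([1654, 621, 0]) cube([42, 42, 638]);


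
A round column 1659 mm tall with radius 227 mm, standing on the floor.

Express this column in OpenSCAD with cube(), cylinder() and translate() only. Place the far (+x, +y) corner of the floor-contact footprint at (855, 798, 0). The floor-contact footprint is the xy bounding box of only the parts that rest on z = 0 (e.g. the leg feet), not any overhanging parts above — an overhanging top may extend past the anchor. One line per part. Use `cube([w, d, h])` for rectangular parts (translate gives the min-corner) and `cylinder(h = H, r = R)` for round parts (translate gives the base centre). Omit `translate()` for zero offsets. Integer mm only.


translate([628, 571, 0]) cylinder(h = 1659, r = 227);


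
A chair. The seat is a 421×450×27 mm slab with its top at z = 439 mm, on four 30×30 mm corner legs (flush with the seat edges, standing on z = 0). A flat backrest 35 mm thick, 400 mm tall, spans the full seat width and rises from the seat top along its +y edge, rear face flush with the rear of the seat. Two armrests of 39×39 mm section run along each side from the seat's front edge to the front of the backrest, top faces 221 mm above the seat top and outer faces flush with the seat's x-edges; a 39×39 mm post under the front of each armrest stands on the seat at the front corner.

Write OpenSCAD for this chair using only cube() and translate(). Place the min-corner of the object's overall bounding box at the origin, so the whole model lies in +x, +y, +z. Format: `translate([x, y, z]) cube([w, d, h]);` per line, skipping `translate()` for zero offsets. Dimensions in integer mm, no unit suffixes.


translate([0, 0, 412]) cube([421, 450, 27]);
cube([30, 30, 412]);
translate([391, 0, 0]) cube([30, 30, 412]);
translate([0, 420, 0]) cube([30, 30, 412]);
translate([391, 420, 0]) cube([30, 30, 412]);
translate([0, 415, 439]) cube([421, 35, 400]);
translate([0, 0, 621]) cube([39, 415, 39]);
translate([382, 0, 621]) cube([39, 415, 39]);
translate([0, 0, 439]) cube([39, 39, 182]);
translate([382, 0, 439]) cube([39, 39, 182]);


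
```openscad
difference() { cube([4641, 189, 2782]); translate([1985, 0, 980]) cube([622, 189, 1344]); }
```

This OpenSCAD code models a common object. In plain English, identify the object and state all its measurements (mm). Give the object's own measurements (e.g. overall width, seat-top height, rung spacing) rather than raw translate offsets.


A wall 4641 mm long (x), 189 mm thick (y), 2782 mm tall, with a rectangular window opening cut through it. The opening is 622 mm wide and 1344 mm tall; its sill is at z = 980 mm and its near (−x) edge is 1985 mm from the wall's −x end. The opening passes through the full wall thickness.


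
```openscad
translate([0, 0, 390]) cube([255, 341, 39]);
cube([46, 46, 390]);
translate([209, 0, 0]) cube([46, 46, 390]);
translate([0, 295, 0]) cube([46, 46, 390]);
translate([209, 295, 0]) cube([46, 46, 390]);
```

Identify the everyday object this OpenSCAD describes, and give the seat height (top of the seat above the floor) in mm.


A stool. The seat height is 429 mm.

A 255×341×39 slab at z = 390 on four corner posts — a stool. The seat top is 390 + 39 = 429 mm.


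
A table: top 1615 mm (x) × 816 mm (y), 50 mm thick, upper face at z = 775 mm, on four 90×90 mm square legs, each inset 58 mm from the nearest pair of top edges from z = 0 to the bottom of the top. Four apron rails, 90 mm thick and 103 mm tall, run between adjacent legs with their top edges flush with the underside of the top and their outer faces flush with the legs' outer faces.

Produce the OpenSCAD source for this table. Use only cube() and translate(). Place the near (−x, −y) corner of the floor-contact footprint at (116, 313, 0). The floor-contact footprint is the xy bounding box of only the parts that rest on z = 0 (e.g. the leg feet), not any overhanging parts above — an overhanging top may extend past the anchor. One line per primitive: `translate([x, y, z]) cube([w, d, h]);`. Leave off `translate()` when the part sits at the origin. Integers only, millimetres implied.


translate([58, 255, 725]) cube([1615, 816, 50]);
translate([116, 313, 0]) cube([90, 90, 725]);
translate([1525, 313, 0]) cube([90, 90, 725]);
translate([116, 923, 0]) cube([90, 90, 725]);
translate([1525, 923, 0]) cube([90, 90, 725]);
translate([206, 313, 622]) cube([1319, 90, 103]);
translate([206, 923, 622]) cube([1319, 90, 103]);
translate([116, 403, 622]) cube([90, 520, 103]);
translate([1525, 403, 622]) cube([90, 520, 103]);


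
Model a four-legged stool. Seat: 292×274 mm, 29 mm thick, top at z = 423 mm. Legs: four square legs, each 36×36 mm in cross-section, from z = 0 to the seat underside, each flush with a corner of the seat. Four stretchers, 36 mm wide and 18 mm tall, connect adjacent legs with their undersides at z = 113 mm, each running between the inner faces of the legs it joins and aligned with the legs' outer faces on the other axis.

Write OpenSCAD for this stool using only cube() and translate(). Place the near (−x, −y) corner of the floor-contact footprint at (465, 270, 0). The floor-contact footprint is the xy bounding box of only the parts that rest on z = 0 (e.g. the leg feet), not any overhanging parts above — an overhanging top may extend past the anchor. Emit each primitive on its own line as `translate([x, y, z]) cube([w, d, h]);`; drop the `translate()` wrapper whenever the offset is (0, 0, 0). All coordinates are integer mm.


translate([465, 270, 394]) cube([292, 274, 29]);
translate([465, 270, 0]) cube([36, 36, 394]);
translate([721, 270, 0]) cube([36, 36, 394]);
translate([465, 508, 0]) cube([36, 36, 394]);
translate([721, 508, 0]) cube([36, 36, 394]);
translate([501, 270, 113]) cube([220, 36, 18]);
translate([501, 508, 113]) cube([220, 36, 18]);
translate([465, 306, 113]) cube([36, 202, 18]);
translate([721, 306, 113]) cube([36, 202, 18]);


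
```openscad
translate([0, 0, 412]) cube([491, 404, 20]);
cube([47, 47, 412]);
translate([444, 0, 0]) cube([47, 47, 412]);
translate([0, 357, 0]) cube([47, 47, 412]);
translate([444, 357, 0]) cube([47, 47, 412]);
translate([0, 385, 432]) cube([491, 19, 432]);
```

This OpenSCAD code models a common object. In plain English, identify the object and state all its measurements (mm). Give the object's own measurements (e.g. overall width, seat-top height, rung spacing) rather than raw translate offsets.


A chair. The seat is a 491×404×20 mm slab with its top at z = 432 mm, on four 47×47 mm corner legs (flush with the seat edges, standing on z = 0). A flat backrest 19 mm thick, 432 mm tall, spans the full seat width and rises from the seat top along its +y edge, rear face flush with the rear of the seat.


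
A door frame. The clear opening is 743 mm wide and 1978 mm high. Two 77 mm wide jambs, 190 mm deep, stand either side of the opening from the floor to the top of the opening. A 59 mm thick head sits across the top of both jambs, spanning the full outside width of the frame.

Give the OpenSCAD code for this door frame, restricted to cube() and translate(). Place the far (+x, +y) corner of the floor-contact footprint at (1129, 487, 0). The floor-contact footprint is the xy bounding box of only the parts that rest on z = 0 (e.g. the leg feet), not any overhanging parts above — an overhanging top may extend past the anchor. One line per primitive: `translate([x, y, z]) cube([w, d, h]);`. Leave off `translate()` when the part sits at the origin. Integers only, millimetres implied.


translate([232, 297, 0]) cube([77, 190, 1978]);
translate([1052, 297, 0]) cube([77, 190, 1978]);
translate([232, 297, 1978]) cube([897, 190, 59]);


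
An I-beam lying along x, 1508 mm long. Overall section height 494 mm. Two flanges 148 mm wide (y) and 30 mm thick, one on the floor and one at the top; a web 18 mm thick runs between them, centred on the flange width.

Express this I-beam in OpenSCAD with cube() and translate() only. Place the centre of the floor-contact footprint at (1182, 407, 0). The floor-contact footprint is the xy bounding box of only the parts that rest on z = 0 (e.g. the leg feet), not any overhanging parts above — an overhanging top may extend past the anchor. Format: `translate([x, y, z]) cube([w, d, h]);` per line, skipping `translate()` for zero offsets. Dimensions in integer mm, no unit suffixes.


translate([428, 333, 0]) cube([1508, 148, 30]);
translate([428, 398, 30]) cube([1508, 18, 434]);
translate([428, 333, 464]) cube([1508, 148, 30]);


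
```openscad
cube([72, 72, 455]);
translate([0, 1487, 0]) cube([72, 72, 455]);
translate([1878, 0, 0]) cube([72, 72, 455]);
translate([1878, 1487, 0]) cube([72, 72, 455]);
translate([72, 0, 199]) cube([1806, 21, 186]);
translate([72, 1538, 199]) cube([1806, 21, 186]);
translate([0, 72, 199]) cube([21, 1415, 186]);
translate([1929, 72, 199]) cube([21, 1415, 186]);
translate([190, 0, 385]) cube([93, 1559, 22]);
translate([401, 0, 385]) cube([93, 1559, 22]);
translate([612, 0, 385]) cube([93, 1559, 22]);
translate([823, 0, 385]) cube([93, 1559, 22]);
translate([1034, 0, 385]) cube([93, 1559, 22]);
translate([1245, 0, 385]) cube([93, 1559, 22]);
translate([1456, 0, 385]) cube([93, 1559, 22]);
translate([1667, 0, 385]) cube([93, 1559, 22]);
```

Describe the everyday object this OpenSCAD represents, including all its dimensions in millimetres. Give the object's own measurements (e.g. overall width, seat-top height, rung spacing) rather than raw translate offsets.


A bed frame 1950 mm long (x) by 1559 mm wide (y). Four 72×72 mm corner posts, 455 mm tall, at the corners of the footprint. Four rails of 21 mm thickness and 186 mm height run between adjacent posts with their undersides at z = 199 mm, their outer faces flush with the outside of the frame (the two x-running rails run between the posts' inner faces; the two y-running rails run between the posts' inner faces). 8 slats, each 93 mm wide (x) and 22 mm thick, lie across the top of the two x-running rails, running the full 1559 mm width of the frame in y; along x they sit between the end posts with a 118 mm gap after the −x posts and between neighbouring slats and before the +x posts.


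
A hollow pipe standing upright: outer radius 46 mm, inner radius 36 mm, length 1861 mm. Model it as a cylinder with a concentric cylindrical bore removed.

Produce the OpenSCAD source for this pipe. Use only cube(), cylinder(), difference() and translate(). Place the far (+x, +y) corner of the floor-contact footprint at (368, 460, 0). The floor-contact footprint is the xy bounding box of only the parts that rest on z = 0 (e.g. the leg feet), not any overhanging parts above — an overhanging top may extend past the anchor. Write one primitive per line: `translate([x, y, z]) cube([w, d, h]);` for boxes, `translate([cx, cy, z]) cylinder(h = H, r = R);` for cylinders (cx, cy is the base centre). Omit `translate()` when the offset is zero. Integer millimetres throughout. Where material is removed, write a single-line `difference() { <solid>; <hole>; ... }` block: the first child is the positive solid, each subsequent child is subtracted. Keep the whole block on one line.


difference() { translate([322, 414, 0]) cylinder(h = 1861, r = 46); translate([322, 414, 0]) cylinder(h = 1861, r = 36); }


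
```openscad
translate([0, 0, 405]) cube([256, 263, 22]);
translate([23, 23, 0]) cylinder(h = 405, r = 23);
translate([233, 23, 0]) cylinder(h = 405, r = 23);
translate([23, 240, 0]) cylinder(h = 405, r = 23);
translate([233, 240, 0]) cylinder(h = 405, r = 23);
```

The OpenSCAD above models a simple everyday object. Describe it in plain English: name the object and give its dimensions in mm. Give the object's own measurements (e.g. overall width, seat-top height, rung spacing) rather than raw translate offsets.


A four-legged stool. The seat is a 256×263×22 mm slab whose top surface is at z = 427 mm; four round legs, each 46 mm in diameter, run from the floor (z = 0) to the underside of the seat, each leg's axis is inset half a diameter from the nearest pair of seat edges (so the leg's bounding box is flush with the corner).


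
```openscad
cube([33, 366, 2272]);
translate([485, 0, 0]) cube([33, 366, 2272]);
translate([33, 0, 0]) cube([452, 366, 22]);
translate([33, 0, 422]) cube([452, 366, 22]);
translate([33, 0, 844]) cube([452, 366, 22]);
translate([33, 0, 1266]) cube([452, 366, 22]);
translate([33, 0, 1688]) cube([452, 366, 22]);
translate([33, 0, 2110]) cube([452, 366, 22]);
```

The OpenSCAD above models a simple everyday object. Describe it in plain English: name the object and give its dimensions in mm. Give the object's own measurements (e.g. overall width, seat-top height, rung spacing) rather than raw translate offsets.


An open bookshelf. Two side panels, each 33 mm thick, 366 mm deep and 2272 mm tall, stand 518 mm apart (outside-to-outside). Between them sit 6 shelves, each 22 mm thick and 366 mm deep, spanning the full gap between the sides. The bottom shelf rests on the floor (its underside at z = 0) and the clear gap between one shelf's top and the next shelf's underside is 400 mm.


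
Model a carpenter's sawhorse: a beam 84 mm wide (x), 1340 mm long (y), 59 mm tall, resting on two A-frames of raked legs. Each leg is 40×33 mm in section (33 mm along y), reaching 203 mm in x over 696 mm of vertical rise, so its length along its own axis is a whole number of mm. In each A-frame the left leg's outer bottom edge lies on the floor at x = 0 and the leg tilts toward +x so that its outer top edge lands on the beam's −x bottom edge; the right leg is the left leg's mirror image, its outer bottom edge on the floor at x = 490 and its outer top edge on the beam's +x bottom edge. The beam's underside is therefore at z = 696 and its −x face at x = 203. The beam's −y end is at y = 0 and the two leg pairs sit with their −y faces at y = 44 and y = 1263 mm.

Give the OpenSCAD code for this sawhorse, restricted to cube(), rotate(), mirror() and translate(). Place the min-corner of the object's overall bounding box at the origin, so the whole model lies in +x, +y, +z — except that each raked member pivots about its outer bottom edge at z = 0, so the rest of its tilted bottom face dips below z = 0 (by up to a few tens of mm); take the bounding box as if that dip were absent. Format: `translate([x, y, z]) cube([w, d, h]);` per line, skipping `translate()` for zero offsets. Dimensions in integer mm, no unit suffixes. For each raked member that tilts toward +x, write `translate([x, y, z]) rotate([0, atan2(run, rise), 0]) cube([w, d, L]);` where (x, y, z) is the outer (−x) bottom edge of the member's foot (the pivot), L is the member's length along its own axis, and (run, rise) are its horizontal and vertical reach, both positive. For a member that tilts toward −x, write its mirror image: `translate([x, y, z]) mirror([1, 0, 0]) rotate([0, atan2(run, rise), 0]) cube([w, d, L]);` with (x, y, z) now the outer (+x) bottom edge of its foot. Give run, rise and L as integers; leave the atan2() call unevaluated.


// leg length = √(203² + 696²) = 725
// right-leg outer foot x = 2·203 + 84 = 490
// beam min-corner = (203, 0, 696)
translate([203, 0, 696]) cube([84, 1340, 59]);
translate([0, 44, 0]) rotate([0, atan2(203, 696), 0]) cube([40, 33, 725]);
translate([490, 44, 0]) mirror([1, 0, 0]) rotate([0, atan2(203, 696), 0]) cube([40, 33, 725]);
translate([0, 1263, 0]) rotate([0, atan2(203, 696), 0]) cube([40, 33, 725]);
translate([490, 1263, 0]) mirror([1, 0, 0]) rotate([0, atan2(203, 696), 0]) cube([40, 33, 725]);


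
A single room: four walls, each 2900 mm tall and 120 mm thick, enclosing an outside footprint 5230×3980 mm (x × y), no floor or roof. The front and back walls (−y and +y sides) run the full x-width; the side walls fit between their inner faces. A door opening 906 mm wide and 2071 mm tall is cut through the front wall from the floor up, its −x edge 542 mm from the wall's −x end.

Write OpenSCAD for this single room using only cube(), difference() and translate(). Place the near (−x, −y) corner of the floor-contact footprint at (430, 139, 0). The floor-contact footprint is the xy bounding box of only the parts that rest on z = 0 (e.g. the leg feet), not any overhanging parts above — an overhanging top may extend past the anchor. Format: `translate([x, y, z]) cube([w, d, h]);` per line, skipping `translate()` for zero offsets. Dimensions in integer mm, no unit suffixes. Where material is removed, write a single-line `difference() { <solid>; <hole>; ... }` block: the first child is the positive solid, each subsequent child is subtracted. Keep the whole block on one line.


difference() { translate([430, 139, 0]) cube([5230, 120, 2900]); translate([972, 139, 0]) cube([906, 120, 2071]); }
translate([430, 3999, 0]) cube([5230, 120, 2900]);
translate([430, 259, 0]) cube([120, 3740, 2900]);
translate([5540, 259, 0]) cube([120, 3740, 2900]);


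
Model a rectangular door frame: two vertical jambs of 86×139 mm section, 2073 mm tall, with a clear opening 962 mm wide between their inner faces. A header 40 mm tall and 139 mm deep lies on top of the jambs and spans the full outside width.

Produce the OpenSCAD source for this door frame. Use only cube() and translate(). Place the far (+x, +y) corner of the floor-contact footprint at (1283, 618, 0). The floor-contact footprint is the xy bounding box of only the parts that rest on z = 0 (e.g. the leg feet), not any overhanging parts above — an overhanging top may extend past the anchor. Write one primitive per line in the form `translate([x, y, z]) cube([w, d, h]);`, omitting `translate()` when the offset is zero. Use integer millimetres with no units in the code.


translate([149, 479, 0]) cube([86, 139, 2073]);
translate([1197, 479, 0]) cube([86, 139, 2073]);
translate([149, 479, 2073]) cube([1134, 139, 40]);


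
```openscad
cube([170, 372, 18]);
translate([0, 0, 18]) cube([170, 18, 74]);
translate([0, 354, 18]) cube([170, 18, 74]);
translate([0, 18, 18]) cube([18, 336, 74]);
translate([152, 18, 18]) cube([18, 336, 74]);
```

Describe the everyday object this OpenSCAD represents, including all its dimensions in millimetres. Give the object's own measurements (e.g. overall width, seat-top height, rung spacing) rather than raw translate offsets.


An open-topped rectangular box: outside dimensions 170×372×92 mm, with a uniform wall and base thickness of 18 mm. The base is a full 170×372 slab on the floor; four walls sit on top of the base. The front and back walls (the −y and +y sides) span the full width; the two side walls fit between them.


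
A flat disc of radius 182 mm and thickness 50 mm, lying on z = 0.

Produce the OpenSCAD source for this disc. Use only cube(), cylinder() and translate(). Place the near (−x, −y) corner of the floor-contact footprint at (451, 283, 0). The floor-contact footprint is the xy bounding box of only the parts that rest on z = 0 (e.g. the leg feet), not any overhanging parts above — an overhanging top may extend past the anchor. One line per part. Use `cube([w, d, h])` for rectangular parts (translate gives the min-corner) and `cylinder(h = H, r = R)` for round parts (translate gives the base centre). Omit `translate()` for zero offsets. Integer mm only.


translate([633, 465, 0]) cylinder(h = 50, r = 182);


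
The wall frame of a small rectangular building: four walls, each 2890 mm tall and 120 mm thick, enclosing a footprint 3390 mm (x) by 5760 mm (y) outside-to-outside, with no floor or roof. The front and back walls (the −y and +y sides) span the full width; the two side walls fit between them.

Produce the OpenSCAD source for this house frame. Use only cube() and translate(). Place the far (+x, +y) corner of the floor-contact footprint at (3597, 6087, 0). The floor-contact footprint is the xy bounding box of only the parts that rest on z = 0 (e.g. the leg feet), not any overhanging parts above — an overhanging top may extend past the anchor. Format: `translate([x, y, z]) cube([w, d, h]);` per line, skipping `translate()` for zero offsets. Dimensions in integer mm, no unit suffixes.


translate([207, 327, 0]) cube([3390, 120, 2890]);
translate([207, 5967, 0]) cube([3390, 120, 2890]);
translate([207, 447, 0]) cube([120, 5520, 2890]);
translate([3477, 447, 0]) cube([120, 5520, 2890]);


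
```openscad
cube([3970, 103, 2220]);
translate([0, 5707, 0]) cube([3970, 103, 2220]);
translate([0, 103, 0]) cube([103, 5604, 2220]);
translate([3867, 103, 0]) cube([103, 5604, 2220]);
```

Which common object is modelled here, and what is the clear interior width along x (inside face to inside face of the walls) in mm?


A house (or room) frame. The interior width is 3764 mm.

Four 2220 mm walls enclosing a rectangle with no floor or roof — a room or house frame. Outside width is 3970 mm and wall thickness is 103 mm, so the interior width is 3970 − 2 × 103 = 3764 mm.


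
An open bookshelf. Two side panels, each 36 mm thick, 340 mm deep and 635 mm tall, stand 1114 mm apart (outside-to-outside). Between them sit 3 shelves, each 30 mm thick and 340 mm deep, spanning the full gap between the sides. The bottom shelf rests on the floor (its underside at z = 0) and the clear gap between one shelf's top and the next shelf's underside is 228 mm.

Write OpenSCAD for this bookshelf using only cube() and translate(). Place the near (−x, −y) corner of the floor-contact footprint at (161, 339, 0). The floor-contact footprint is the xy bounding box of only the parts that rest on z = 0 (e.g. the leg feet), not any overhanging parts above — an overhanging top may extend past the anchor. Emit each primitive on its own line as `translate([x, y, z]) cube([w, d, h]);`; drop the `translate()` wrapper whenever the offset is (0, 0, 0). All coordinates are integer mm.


translate([161, 339, 0]) cube([36, 340, 635]);
translate([1239, 339, 0]) cube([36, 340, 635]);
translate([197, 339, 0]) cube([1042, 340, 30]);
translate([197, 339, 258]) cube([1042, 340, 30]);
translate([197, 339, 516]) cube([1042, 340, 30]);


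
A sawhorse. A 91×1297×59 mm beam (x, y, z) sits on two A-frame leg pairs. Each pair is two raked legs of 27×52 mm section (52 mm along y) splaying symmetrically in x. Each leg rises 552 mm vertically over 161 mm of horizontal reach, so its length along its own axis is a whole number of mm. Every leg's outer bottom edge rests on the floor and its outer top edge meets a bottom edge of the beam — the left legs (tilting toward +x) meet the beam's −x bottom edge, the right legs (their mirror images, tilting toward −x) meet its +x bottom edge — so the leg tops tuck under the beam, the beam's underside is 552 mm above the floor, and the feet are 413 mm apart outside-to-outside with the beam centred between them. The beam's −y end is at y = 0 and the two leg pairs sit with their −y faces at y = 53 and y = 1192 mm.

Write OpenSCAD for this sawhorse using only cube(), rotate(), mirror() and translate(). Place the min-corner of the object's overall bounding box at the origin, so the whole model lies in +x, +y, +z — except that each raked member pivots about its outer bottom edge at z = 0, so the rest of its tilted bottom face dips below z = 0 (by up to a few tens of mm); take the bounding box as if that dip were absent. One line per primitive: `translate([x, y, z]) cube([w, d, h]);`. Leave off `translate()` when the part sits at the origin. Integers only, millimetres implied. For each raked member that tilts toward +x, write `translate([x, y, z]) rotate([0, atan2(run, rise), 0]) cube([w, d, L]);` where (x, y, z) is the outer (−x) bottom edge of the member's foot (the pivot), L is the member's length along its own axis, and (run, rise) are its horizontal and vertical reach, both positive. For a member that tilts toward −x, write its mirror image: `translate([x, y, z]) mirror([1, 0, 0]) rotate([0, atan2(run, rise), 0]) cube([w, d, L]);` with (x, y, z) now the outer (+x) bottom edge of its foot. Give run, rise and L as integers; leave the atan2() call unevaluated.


// leg length = √(161² + 552²) = 575
// right-leg outer foot x = 2·161 + 91 = 413
// beam min-corner = (161, 0, 552)
translate([161, 0, 552]) cube([91, 1297, 59]);
translate([0, 53, 0]) rotate([0, atan2(161, 552), 0]) cube([27, 52, 575]);
translate([413, 53, 0]) mirror([1, 0, 0]) rotate([0, atan2(161, 552), 0]) cube([27, 52, 575]);
translate([0, 1192, 0]) rotate([0, atan2(161, 552), 0]) cube([27, 52, 575]);
translate([413, 1192, 0]) mirror([1, 0, 0]) rotate([0, atan2(161, 552), 0]) cube([27, 52, 575]);


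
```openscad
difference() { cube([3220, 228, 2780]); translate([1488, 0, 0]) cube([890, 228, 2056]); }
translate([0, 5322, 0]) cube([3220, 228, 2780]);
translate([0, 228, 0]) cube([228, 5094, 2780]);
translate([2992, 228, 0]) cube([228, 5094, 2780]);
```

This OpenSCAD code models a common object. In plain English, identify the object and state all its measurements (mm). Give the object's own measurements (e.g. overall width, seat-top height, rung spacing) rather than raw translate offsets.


A single room: four walls, each 2780 mm tall and 228 mm thick, enclosing an outside footprint 3220×5550 mm (x × y), no floor or roof. The front and back walls (−y and +y sides) run the full x-width; the side walls fit between their inner faces. A door opening 890 mm wide and 2056 mm tall is cut through the front wall from the floor up, its −x edge 1488 mm from the wall's −x end.


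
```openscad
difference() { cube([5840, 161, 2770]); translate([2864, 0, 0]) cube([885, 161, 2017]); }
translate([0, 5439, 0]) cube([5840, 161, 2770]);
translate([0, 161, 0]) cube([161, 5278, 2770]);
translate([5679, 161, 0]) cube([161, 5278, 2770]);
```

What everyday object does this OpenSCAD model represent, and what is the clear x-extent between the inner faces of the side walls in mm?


A single room. The interior width is 5518 mm.

Four walls enclosing a rectangle with a door in the front wall — a room. Outside width 5840 minus two 161 mm walls gives 5518 mm.


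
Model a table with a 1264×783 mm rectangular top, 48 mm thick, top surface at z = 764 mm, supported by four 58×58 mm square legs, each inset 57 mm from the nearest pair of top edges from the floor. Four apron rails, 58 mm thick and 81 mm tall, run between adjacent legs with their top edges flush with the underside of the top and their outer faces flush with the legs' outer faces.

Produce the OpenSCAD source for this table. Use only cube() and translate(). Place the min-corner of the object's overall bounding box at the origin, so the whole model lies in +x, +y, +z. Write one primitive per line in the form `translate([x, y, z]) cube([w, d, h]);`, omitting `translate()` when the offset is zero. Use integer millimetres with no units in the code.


translate([0, 0, 716]) cube([1264, 783, 48]);
translate([57, 57, 0]) cube([58, 58, 716]);
translate([1149, 57, 0]) cube([58, 58, 716]);
translate([57, 668, 0]) cube([58, 58, 716]);
translate([1149, 668, 0]) cube([58, 58, 716]);
translate([115, 57, 635]) cube([1034, 58, 81]);
translate([115, 668, 635]) cube([1034, 58, 81]);
translate([57, 115, 635]) cube([58, 553, 81]);
translate([1149, 115, 635]) cube([58, 553, 81]);
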